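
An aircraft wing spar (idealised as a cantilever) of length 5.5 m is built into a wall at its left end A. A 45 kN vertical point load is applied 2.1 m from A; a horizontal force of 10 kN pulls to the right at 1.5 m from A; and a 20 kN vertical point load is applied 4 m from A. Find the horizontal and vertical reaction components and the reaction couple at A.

A_x = -10.00 kN, A_y = 65.00 kN, M_A = 174.5 kN·m

ΣF_x = 0: A_x + 10 = 0 → A_x = -10.00 kN.
ΣF_y = 0: A_y − 45 − 20 = 0 → A_y = 65.00 kN.
ΣM about A: M_A − 45·2.1 − 20·4 = 0 → M_A = 174.5 kN·m.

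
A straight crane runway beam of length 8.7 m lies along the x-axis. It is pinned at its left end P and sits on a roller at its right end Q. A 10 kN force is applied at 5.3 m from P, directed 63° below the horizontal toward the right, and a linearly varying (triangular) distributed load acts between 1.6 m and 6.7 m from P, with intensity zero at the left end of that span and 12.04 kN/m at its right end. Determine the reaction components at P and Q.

Resultant of the triangular load: ½ × 12.04 × 5.1 = 30.702 kN, acting at 5 m from P (one-third of the span from the peak).
ΣM about P: Q_y·8.7 − 10·sin63°·5.3 − (½·12.04·5.1)·5 = 0 → Q_y = 200.733/8.7 = 23.0728 ≈ 23.07 kN.
ΣF_y = 0: P_y + 23.0728 − 10·sin63° − ½·12.04·5.1 = 0 → P_y = 16.54 kN.
ΣF_x = 0: P_x + 10·cos63° = 0 → P_x = -4.540 kN.

P_x = -4.540 kN, P_y = 16.54 kN, Q_y = 23.07 kN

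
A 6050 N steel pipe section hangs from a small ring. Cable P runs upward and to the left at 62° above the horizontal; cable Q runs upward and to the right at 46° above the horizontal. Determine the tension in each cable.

ΣF_x = 0: −T_P·cos62° + T_Q·cos46° = 0 → T_Q = 0.675831·T_P.
ΣF_y = 0: T_P·sin62° + T_Q·sin46° = 6050.
Substitute: T_P·(0.882948 + 0.675831·0.71934) = 6050 → T_P = 4418.96 ≈ 4419 N.
Then T_Q = 0.675831 × 4418.96 = 2986 N.

T_P = 4419 N, T_Q = 2986 N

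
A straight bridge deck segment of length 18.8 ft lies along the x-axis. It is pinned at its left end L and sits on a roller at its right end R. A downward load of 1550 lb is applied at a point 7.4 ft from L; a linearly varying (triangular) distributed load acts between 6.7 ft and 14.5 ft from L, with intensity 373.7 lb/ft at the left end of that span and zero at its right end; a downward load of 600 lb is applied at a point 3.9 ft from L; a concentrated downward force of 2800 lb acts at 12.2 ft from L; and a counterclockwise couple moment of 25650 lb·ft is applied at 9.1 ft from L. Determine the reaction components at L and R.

L_x = 0, L_y = 4499 lb, R_y = 1908 lb

Resultant of the triangular load: ½ × 373.7 × 7.8 = 1457.43 lb, acting at 9.3 ft from L (one-third of the span from the peak).
ΣM about L: R_y·18.8 − 1550·7.4 − (½·373.7·7.8)·9.3 − 600·3.9 − 2800·12.2 + 25650 = 0 → R_y = 35874.099/18.8 = 1908.2 ≈ 1908 lb.
ΣF_y = 0: L_y + 1908.2 − 1550 − ½·373.7·7.8 − 600 − 2800 = 0 → L_y = 4499 lb.
ΣF_x = 0: no horizontal applied forces, so L_x = 0.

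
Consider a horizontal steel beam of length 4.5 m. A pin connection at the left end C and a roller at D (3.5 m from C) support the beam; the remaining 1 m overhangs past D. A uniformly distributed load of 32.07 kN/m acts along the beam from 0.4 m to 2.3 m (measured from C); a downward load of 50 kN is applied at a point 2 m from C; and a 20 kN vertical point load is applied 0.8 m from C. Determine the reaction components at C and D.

Resultant of the distributed load: 32.07 × 1.9 = 60.933 kN at 1.35 m from C.
ΣM about C: D_y·3.5 − (32.07·1.9)·1.35 − 50·2 − 20·0.8 = 0 → D_y = 198.25955/3.5 = 56.6456 ≈ 56.65 kN.
ΣF_y = 0: C_y + 56.6456 − 32.07·1.9 − 50 − 20 = 0 → C_y = 74.29 kN.
ΣF_x = 0: no horizontal applied forces, so C_x = 0.

C_x = 0, C_y = 74.29 kN, D_y = 56.65 kN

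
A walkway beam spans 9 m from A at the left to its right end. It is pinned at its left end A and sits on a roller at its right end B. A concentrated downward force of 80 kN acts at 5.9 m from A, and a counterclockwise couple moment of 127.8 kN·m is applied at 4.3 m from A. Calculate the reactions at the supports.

ΣM about A: B_y·9 − 80·5.9 + 127.8 = 0 → B_y = 344.2/9 = 38.2444 ≈ 38.24 kN.
ΣF_y = 0: A_y + 38.2444 − 80 = 0 → A_y = 41.76 kN.
ΣF_x = 0: no horizontal applied forces, so A_x = 0.

A_x = 0, A_y = 41.76 kN, B_y = 38.24 kN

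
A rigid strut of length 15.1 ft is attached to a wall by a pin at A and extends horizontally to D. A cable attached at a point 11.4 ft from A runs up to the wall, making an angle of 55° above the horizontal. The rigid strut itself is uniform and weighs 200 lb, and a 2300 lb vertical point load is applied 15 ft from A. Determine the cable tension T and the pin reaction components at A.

ΣM about A: T·sin55°·11.4 − 200·7.55 − 2300·15 = 0 → T = 36010/(11.4·0.819152) = 3856.15 ≈ 3856 lb.
ΣF_x = 0: A_x − T·cos55° = 0 → A_x = 3856.15 × 0.573576 = 2212 lb.
ΣF_y = 0: A_y + T·sin55° − 200 − 2300 = 0 → A_y = 2500 − 3856.15 × 0.819152 = -658.8 lb.

T = 3856 lb, A_x = 2212 lb, A_y = -658.8 lb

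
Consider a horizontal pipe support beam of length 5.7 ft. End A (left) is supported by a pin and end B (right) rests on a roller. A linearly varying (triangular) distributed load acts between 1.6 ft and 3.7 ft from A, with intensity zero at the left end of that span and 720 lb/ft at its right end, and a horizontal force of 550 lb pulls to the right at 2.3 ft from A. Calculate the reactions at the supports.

A_x = -550.0 lb, A_y = 358.1 lb, B_y = 397.9 lb

Resultant of the triangular load: ½ × 720 × 2.1 = 756 lb, acting at 3 ft from A (one-third of the span from the peak).
Moments about A: B_y·5.7 − (½·720·2.1)·3 = 0 → B_y = 2268/5.7 = 397.895 ≈ 397.9 lb.
ΣF_y = 0: A_y + 397.895 − ½·720·2.1 = 0 → A_y = 358.1 lb.
ΣF_x = 0: A_x + 550 = 0 → A_x = -550.0 lb.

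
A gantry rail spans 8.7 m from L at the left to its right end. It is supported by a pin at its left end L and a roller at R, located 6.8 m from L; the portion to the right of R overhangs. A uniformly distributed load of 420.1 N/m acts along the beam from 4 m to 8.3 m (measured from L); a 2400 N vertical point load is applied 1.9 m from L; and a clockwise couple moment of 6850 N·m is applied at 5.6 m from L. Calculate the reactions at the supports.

L_x = 0, L_y = 894.7 N, R_y = 3312 N

Resultant of the distributed load: 420.1 × 4.3 = 1806.43 N at 6.15 m from L.
ΣM about L: R_y·6.8 − (420.1·4.3)·6.15 − 2400·1.9 − 6850 = 0 → R_y = 22519.5445/6.8 = 3311.7 ≈ 3312 N.
ΣF_y = 0: L_y + 3311.7 − 420.1·4.3 − 2400 = 0 → L_y = 894.7 N.
ΣF_x = 0: no horizontal applied forces, so L_x = 0.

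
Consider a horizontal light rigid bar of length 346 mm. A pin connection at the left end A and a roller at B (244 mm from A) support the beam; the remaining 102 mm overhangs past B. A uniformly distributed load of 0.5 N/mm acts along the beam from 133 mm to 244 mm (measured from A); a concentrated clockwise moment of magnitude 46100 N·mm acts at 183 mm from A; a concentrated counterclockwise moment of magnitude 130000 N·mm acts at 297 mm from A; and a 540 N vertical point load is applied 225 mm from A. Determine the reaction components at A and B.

Resultant of the distributed load: 0.5 × 111 = 55.5 N at 188.5 mm from A.
Moments about A: B_y·244 − (0.5·111)·188.5 − 46100 + 130000 − 540·225 = 0 → B_y = 48061.75/244 = 196.974 ≈ 197.0 N.
ΣF_y = 0: A_y + 196.974 − 0.5·111 − 540 = 0 → A_y = 398.5 N.
ΣF_x = 0: no horizontal applied forces, so A_x = 0.

A_x = 0, A_y = 398.5 N, B_y = 197.0 N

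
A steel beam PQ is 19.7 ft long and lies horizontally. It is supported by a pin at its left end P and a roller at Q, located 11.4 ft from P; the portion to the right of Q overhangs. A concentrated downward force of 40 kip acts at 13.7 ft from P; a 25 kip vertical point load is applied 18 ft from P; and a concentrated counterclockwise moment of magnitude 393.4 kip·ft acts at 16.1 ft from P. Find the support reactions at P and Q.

Moments about P: Q_y·11.4 − 40·13.7 − 25·18 + 393.4 = 0 → Q_y = 604.6/11.4 = 53.0351 ≈ 53.04 kip.
ΣF_y = 0: P_y + 53.0351 − 40 − 25 = 0 → P_y = 11.96 kip.
ΣF_x = 0: no horizontal applied forces, so P_x = 0.

P_x = 0, P_y = 11.96 kip, Q_y = 53.04 kip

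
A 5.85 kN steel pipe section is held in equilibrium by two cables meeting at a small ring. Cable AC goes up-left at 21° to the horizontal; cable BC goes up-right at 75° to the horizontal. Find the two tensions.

ΣF_x = 0: −T_AC·cos21° + T_BC·cos75° = 0 → T_BC = 3.60708·T_AC.
ΣF_y = 0: T_AC·sin21° + T_BC·sin75° = 5.85.
Substitute: T_AC·(0.358368 + 3.60708·0.965926) = 5.85 → T_AC = 1.52243 ≈ 1.522 kN.
Then T_BC = 3.60708 × 1.52243 = 5.492 kN.

T_AC = 1.522 kN, T_BC = 5.492 kN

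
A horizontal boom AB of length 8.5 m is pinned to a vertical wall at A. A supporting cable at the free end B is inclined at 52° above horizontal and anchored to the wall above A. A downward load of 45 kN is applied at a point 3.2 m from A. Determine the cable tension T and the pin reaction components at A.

T = 21.50 kN, A_x = 13.24 kN, A_y = 28.06 kN

ΣM about A: T·sin52°·8.5 − 45·3.2 = 0 → T = 144/(8.5·0.788011) = 21.4987 ≈ 21.50 kN.
ΣF_x = 0: A_x − T·cos52° = 0 → A_x = 21.4987 × 0.615661 = 13.24 kN.
ΣF_y = 0: A_y + T·sin52° − 45 = 0 → A_y = 45 − 21.4987 × 0.788011 = 28.06 kN.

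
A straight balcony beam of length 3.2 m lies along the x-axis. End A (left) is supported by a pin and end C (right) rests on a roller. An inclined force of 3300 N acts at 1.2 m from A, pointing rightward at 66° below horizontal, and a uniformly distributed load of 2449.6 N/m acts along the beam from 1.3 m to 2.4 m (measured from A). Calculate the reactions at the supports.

Resultant of the distributed load: 2449.6 × 1.1 = 2694.56 N at 1.85 m from A.
ΣM about A: C_y·3.2 − 3300·sin66°·1.2 − (2449.6·1.1)·1.85 = 0 → C_y = 8602.58/3.2 = 2688.31 ≈ 2688 N.
ΣF_y = 0: A_y + 2688.31 − 3300·sin66° − 2449.6·1.1 = 0 → A_y = 3021 N.
ΣF_x = 0: A_x + 3300·cos66° = 0 → A_x = -1342 N.

A_x = -1342 N, A_y = 3021 N, C_y = 2688 N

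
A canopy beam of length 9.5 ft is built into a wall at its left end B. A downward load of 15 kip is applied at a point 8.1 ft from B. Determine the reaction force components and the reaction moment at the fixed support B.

ΣF_x = 0: B_x = 0.
ΣF_y = 0: B_y − 15 = 0 → B_y = 15.00 kip.
ΣM about B: M_B − 15·8.1 = 0 → M_B = 121.5 kip·ft.

B_x = 0, B_y = 15.00 kip, M_B = 121.5 kip·ft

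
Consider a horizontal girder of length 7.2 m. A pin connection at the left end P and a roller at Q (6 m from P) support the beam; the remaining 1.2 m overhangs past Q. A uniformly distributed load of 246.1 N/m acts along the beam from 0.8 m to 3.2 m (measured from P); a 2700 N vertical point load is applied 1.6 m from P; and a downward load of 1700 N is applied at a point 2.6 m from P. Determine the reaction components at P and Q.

P_x = 0, P_y = 3337 N, Q_y = 1654 N

Resultant of the distributed load: 246.1 × 2.4 = 590.64 N at 2 m from P.
Taking moments about P: Q_y·6 − (246.1·2.4)·2 − 2700·1.6 − 1700·2.6 = 0 → Q_y = 9921.28/6 = 1653.55 ≈ 1654 N.
ΣF_y = 0: P_y + 1653.55 − 246.1·2.4 − 2700 − 1700 = 0 → P_y = 3337 N.
ΣF_x = 0: no horizontal applied forces, so P_x = 0.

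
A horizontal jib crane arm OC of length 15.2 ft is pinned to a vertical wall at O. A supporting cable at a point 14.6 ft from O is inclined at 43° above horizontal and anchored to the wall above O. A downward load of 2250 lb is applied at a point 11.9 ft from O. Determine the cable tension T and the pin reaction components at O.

T = 2689 lb, O_x = 1967 lb, O_y = 416.1 lb

ΣM about O: T·sin43°·14.6 − 2250·11.9 = 0 → T = 26775/(14.6·0.681998) = 2689.02 ≈ 2689 lb.
ΣF_x = 0: O_x − T·cos43° = 0 → O_x = 2689.02 × 0.731354 = 1967 lb.
ΣF_y = 0: O_y + T·sin43° − 2250 = 0 → O_y = 2250 − 2689.02 × 0.681998 = 416.1 lb.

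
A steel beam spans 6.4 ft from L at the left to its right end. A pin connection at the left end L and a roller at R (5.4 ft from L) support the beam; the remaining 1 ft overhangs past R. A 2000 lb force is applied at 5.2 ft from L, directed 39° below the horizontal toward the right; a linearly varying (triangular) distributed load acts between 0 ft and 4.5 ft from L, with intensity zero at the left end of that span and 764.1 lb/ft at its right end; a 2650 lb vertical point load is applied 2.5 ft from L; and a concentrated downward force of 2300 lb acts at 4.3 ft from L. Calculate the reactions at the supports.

Resultant of the triangular load: ½ × 764.1 × 4.5 = 1719.225 lb, acting at 3 ft from L (one-third of the span from the peak).
ΣM about L: R_y·5.4 − 2000·sin39°·5.2 − (½·764.1·4.5)·3 − 2650·2.5 − 2300·4.3 = 0 → R_y = 28217.6/5.4 = 5225.48 ≈ 5225 lb.
ΣF_y = 0: L_y + 5225.48 − 2000·sin39° − ½·764.1·4.5 − 2650 − 2300 = 0 → L_y = 2702 lb.
ΣF_x = 0: L_x + 2000·cos39° = 0 → L_x = -1554 lb.

L_x = -1554 lb, L_y = 2702 lb, R_y = 5225 lb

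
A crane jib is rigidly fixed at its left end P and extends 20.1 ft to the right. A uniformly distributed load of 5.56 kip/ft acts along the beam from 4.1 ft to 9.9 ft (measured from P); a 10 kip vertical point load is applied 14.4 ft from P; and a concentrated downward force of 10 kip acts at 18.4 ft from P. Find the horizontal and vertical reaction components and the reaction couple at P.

Resultant of the distributed load: 5.56 × 5.8 = 32.248 kip at 7 ft from P.
ΣF_x = 0: P_x = 0.
ΣF_y = 0: P_y − 5.56·5.8 − 10 − 10 = 0 → P_y = 52.25 kip.
ΣM about P: M_P − (5.56·5.8)·7 − 10·14.4 − 10·18.4 = 0 → M_P = 553.7 kip·ft.

P_x = 0, P_y = 52.25 kip, M_P = 553.7 kip·ft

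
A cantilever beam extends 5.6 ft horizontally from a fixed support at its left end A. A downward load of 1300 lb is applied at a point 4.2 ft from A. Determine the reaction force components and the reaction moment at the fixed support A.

ΣF_x = 0: A_x = 0.
ΣF_y = 0: A_y − 1300 = 0 → A_y = 1300 lb.
ΣM about A: M_A − 1300·4.2 = 0 → M_A = 5460 lb·ft.

A_x = 0, A_y = 1300 lb, M_A = 5460 lb·ft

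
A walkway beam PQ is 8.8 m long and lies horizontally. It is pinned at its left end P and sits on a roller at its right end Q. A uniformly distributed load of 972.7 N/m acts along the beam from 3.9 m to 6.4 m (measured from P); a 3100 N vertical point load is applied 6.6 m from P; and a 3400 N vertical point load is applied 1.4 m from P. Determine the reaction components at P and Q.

Resultant of the distributed load: 972.7 × 2.5 = 2431.75 N at 5.15 m from P.
Moments about P: Q_y·8.8 − (972.7·2.5)·5.15 − 3100·6.6 − 3400·1.4 = 0 → Q_y = 37743.5125/8.8 = 4289.04 ≈ 4289 N.
ΣF_y = 0: P_y + 4289.04 − 972.7·2.5 − 3100 − 3400 = 0 → P_y = 4643 N.
ΣF_x = 0: no horizontal applied forces, so P_x = 0.

P_x = 0, P_y = 4643 N, Q_y = 4289 N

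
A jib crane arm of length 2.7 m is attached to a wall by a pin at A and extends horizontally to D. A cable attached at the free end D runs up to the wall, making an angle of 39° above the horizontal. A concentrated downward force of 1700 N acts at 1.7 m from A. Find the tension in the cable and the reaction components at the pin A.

ΣM about A: T·sin39°·2.7 − 1700·1.7 = 0 → T = 2890/(2.7·0.62932) = 1700.84 ≈ 1701 N.
ΣF_x = 0: A_x − T·cos39° = 0 → A_x = 1700.84 × 0.777146 = 1322 N.
ΣF_y = 0: A_y + T·sin39° − 1700 = 0 → A_y = 1700 − 1700.84 × 0.62932 = 629.6 N.

T = 1701 N, A_x = 1322 N, A_y = 629.6 N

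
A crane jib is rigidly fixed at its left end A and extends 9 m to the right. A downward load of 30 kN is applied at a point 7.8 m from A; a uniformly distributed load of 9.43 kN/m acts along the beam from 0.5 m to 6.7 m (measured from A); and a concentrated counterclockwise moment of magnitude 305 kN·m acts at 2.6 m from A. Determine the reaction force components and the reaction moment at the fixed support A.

Resultant of the distributed load: 9.43 × 6.2 = 58.466 kN at 3.6 m from A.
ΣF_x = 0: A_x = 0.
ΣF_y = 0: A_y − 30 − 9.43·6.2 = 0 → A_y = 88.47 kN.
ΣM about A: M_A − 30·7.8 − (9.43·6.2)·3.6 + 305 = 0 → M_A = 139.5 kN·m.

A_x = 0, A_y = 88.47 kN, M_A = 139.5 kN·m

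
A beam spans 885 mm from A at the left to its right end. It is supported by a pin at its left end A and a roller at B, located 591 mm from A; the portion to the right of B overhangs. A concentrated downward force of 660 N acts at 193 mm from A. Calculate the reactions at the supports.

Moments about A: B_y·591 − 660·193 = 0 → B_y = 127380/591 = 215.533 ≈ 215.5 N.
ΣF_y = 0: A_y + 215.533 − 660 = 0 → A_y = 444.5 N.
ΣF_x = 0: no horizontal applied forces, so A_x = 0.

A_x = 0, A_y = 444.5 N, B_y = 215.5 N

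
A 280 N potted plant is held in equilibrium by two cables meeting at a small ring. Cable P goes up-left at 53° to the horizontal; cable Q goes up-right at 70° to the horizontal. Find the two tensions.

T_P = 114.2 N, T_Q = 200.9 N

ΣF_x = 0: −T_P·cos53° + T_Q·cos70° = 0 → T_Q = 1.75959·T_P.
ΣF_y = 0: T_P·sin53° + T_Q·sin70° = 280.
Substitute: T_P·(0.798636 + 1.75959·0.939693) = 280 → T_P = 114.187 ≈ 114.2 N.
Then T_Q = 1.75959 × 114.187 = 200.9 N.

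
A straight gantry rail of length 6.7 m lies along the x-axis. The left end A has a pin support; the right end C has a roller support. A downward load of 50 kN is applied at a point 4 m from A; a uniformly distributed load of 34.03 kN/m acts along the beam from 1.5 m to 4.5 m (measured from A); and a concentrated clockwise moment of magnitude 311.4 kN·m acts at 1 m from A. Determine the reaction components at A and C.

Resultant of the distributed load: 34.03 × 3 = 102.09 kN at 3 m from A.
Moments about A: C_y·6.7 − 50·4 − (34.03·3)·3 − 311.4 = 0 → C_y = 817.67/6.7 = 122.04 ≈ 122.0 kN.
ΣF_y = 0: A_y + 122.04 − 50 − 34.03·3 = 0 → A_y = 30.05 kN.
ΣF_x = 0: no horizontal applied forces, so A_x = 0.

A_x = 0, A_y = 30.05 kN, C_y = 122.0 kN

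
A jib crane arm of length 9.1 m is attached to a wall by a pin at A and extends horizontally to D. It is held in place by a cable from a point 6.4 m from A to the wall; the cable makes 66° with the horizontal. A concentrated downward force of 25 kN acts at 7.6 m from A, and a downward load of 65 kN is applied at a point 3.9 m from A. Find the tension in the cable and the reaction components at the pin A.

T = 75.85 kN, A_x = 30.85 kN, A_y = 20.70 kN

ΣM about A: T·sin66°·6.4 − 25·7.6 − 65·3.9 = 0 → T = 443.5/(6.4·0.913545) = 75.8549 ≈ 75.85 kN.
ΣF_x = 0: A_x − T·cos66° = 0 → A_x = 75.8549 × 0.406737 = 30.85 kN.
ΣF_y = 0: A_y + T·sin66° − 25 − 65 = 0 → A_y = 90 − 75.8549 × 0.913545 = 20.70 kN.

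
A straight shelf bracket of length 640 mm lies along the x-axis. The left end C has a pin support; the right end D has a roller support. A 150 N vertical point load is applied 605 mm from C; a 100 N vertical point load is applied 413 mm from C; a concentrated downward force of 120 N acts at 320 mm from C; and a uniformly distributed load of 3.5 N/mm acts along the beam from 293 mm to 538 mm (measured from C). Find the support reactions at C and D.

Resultant of the distributed load: 3.5 × 245 = 857.5 N at 415.5 mm from C.
Taking moments about C: D_y·640 − 150·605 − 100·413 − 120·320 − (3.5·245)·415.5 = 0 → D_y = 526741.25/640 = 823.033 ≈ 823.0 N.
ΣF_y = 0: C_y + 823.033 − 150 − 100 − 120 − 3.5·245 = 0 → C_y = 404.5 N.
ΣF_x = 0: no horizontal applied forces, so C_x = 0.

C_x = 0, C_y = 404.5 N, D_y = 823.0 N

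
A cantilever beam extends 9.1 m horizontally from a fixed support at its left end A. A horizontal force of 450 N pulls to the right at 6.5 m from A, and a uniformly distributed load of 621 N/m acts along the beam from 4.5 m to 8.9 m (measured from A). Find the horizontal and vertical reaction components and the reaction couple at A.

A_x = -450.0 N, A_y = 2732 N, M_A = 18310 N·m

Resultant of the distributed load: 621 × 4.4 = 2732.4 N at 6.7 m from A.
ΣF_x = 0: A_x + 450 = 0 → A_x = -450.0 N.
ΣF_y = 0: A_y − 621·4.4 = 0 → A_y = 2732 N.
ΣM about A: M_A − (621·4.4)·6.7 = 0 → M_A = 18310 N·m.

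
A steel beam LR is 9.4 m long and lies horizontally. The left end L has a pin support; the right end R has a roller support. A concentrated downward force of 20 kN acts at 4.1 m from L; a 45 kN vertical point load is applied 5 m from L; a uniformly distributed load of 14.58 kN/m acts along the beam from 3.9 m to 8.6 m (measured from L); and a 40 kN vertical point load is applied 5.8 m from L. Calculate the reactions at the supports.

L_x = 0, L_y = 70.62 kN, R_y = 102.9 kN

Resultant of the distributed load: 14.58 × 4.7 = 68.526 kN at 6.25 m from L.
Taking moments about L: R_y·9.4 − 20·4.1 − 45·5 − (14.58·4.7)·6.25 − 40·5.8 = 0 → R_y = 967.2875/9.4 = 102.903 ≈ 102.9 kN.
ΣF_y = 0: L_y + 102.903 − 20 − 45 − 14.58·4.7 − 40 = 0 → L_y = 70.62 kN.
ΣF_x = 0: no horizontal applied forces, so L_x = 0.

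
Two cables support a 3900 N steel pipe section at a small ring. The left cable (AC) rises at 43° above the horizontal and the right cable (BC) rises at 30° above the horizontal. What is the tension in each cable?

T_AC = 3532 N, T_BC = 2983 N

ΣF_x = 0: −T_AC·cos43° + T_BC·cos30° = 0 → T_BC = 0.844495·T_AC.
ΣF_y = 0: T_AC·sin43° + T_BC·sin30° = 3900.
Substitute: T_AC·(0.681998 + 0.844495·0.5) = 3900 → T_AC = 3531.82 ≈ 3532 N.
Then T_BC = 0.844495 × 3531.82 = 2983 N.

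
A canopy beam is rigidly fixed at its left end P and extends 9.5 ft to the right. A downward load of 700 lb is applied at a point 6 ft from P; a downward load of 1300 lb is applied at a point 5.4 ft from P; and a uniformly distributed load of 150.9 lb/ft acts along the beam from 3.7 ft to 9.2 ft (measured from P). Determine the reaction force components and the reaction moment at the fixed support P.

Resultant of the distributed load: 150.9 × 5.5 = 829.95 lb at 6.45 ft from P.
ΣF_x = 0: P_x = 0.
ΣF_y = 0: P_y − 700 − 1300 − 150.9·5.5 = 0 → P_y = 2830 lb.
ΣM about P: M_P − 700·6 − 1300·5.4 − (150.9·5.5)·6.45 = 0 → M_P = 16570 lb·ft.

P_x = 0, P_y = 2830 lb, M_P = 16570 lb·ft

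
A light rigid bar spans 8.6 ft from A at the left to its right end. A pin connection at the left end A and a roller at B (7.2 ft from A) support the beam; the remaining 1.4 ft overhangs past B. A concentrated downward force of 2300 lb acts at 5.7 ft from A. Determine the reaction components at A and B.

A_x = 0, A_y = 479.2 lb, B_y = 1821 lb

Moments about A: B_y·7.2 − 2300·5.7 = 0 → B_y = 13110/7.2 = 1820.83 ≈ 1821 lb.
ΣF_y = 0: A_y + 1820.83 − 2300 = 0 → A_y = 479.2 lb.
ΣF_x = 0: no horizontal applied forces, so A_x = 0.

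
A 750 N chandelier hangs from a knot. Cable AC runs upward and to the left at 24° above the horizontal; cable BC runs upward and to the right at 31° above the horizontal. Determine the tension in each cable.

T_AC = 784.8 N, T_BC = 836.4 N

ΣF_x = 0: −T_AC·cos24° + T_BC·cos31° = 0 → T_BC = 1.06577·T_AC.
ΣF_y = 0: T_AC·sin24° + T_BC·sin31° = 750.
Substitute: T_AC·(0.406737 + 1.06577·0.515038) = 750 → T_AC = 784.807 ≈ 784.8 N.
Then T_BC = 1.06577 × 784.807 = 836.4 N.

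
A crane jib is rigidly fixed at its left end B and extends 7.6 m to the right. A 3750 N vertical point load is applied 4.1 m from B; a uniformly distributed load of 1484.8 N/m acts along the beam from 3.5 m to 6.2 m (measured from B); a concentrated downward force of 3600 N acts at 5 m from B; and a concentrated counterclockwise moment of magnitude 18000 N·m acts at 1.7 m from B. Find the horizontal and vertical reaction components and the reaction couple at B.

B_x = 0, B_y = 11360 N, M_B = 34820 N·m

Resultant of the distributed load: 1484.8 × 2.7 = 4008.96 N at 4.85 m from B.
ΣF_x = 0: B_x = 0.
ΣF_y = 0: B_y − 3750 − 1484.8·2.7 − 3600 = 0 → B_y = 11360 N.
ΣM about B: M_B − 3750·4.1 − (1484.8·2.7)·4.85 − 3600·5 + 18000 = 0 → M_B = 34820 N·m.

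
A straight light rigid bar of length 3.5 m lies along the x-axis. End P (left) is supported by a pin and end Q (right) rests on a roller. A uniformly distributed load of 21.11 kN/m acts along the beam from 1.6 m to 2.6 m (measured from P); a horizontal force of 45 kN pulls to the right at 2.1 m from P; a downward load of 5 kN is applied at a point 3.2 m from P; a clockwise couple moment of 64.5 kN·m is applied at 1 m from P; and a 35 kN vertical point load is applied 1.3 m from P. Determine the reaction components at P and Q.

P_x = -45.00 kN, P_y = 12.44 kN, Q_y = 48.67 kN

Resultant of the distributed load: 21.11 × 1 = 21.11 kN at 2.1 m from P.
ΣM about P: Q_y·3.5 − (21.11·1)·2.1 − 5·3.2 − 64.5 − 35·1.3 = 0 → Q_y = 170.331/3.5 = 48.666 ≈ 48.67 kN.
ΣF_y = 0: P_y + 48.666 − 21.11·1 − 5 − 35 = 0 → P_y = 12.44 kN.
ΣF_x = 0: P_x + 45 = 0 → P_x = -45.00 kN.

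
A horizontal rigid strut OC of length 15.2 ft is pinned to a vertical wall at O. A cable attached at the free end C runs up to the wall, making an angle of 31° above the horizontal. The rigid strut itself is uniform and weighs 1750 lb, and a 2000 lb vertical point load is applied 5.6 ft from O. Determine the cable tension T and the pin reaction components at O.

ΣM about O: T·sin31°·15.2 − 1750·7.6 − 2000·5.6 = 0 → T = 24500/(15.2·0.515038) = 3129.56 ≈ 3130 lb.
ΣF_x = 0: O_x − T·cos31° = 0 → O_x = 3129.56 × 0.857167 = 2683 lb.
ΣF_y = 0: O_y + T·sin31° − 1750 − 2000 = 0 → O_y = 3750 − 3129.56 × 0.515038 = 2138 lb.

T = 3130 lb, O_x = 2683 lb, O_y = 2138 lb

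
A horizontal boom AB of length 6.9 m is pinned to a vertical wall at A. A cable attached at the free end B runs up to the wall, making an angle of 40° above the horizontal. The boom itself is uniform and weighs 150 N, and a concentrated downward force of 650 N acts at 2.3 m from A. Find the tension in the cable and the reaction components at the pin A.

T = 453.8 N, A_x = 347.6 N, A_y = 508.3 N

ΣM about A: T·sin40°·6.9 − 150·3.45 − 650·2.3 = 0 → T = 2012.5/(6.9·0.642788) = 453.753 ≈ 453.8 N.
ΣF_x = 0: A_x − T·cos40° = 0 → A_x = 453.753 × 0.766044 = 347.6 N.
ΣF_y = 0: A_y + T·sin40° − 150 − 650 = 0 → A_y = 800 − 453.753 × 0.642788 = 508.3 N.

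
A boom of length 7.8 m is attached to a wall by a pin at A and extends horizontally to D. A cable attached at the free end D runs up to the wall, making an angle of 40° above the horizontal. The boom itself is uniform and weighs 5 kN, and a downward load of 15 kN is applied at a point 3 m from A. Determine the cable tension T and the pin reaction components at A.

T = 12.86 kN, A_x = 9.855 kN, A_y = 11.73 kN

ΣM about A: T·sin40°·7.8 − 5·3.9 − 15·3 = 0 → T = 64.5/(7.8·0.642788) = 12.8646 ≈ 12.86 kN.
ΣF_x = 0: A_x − T·cos40° = 0 → A_x = 12.8646 × 0.766044 = 9.855 kN.
ΣF_y = 0: A_y + T·sin40° − 5 − 15 = 0 → A_y = 20 − 12.8646 × 0.642788 = 11.73 kN.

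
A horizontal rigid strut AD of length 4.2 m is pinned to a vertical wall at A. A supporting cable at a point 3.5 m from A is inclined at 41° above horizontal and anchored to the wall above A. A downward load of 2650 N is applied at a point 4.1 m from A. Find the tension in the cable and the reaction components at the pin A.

T = 4732 N, A_x = 3571 N, A_y = -454.3 N

ΣM about A: T·sin41°·3.5 − 2650·4.1 = 0 → T = 10865/(3.5·0.656059) = 4731.72 ≈ 4732 N.
ΣF_x = 0: A_x − T·cos41° = 0 → A_x = 4731.72 × 0.75471 = 3571 N.
ΣF_y = 0: A_y + T·sin41° − 2650 = 0 → A_y = 2650 − 4731.72 × 0.656059 = -454.3 N.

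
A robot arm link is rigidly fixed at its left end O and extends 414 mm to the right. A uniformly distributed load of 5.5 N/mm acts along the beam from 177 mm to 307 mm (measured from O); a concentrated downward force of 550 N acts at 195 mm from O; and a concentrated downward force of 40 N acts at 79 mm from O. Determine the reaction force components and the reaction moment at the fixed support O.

O_x = 0, O_y = 1305 N, M_O = 283400 N·mm

Resultant of the distributed load: 5.5 × 130 = 715 N at 242 mm from O.
ΣF_x = 0: O_x = 0.
ΣF_y = 0: O_y − 5.5·130 − 550 − 40 = 0 → O_y = 1305 N.
ΣM about O: M_O − (5.5·130)·242 − 550·195 − 40·79 = 0 → M_O = 283400 N·mm.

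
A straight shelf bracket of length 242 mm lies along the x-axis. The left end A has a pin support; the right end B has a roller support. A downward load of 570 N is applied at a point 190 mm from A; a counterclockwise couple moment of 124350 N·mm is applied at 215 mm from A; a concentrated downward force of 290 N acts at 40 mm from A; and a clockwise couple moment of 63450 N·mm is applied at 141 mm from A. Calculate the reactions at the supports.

Moments about A: B_y·242 − 570·190 + 124350 − 290·40 − 63450 = 0 → B_y = 59000/242 = 243.802 ≈ 243.8 N.
ΣF_y = 0: A_y + 243.802 − 570 − 290 = 0 → A_y = 616.2 N.
ΣF_x = 0: no horizontal applied forces, so A_x = 0.

A_x = 0, A_y = 616.2 N, B_y = 243.8 N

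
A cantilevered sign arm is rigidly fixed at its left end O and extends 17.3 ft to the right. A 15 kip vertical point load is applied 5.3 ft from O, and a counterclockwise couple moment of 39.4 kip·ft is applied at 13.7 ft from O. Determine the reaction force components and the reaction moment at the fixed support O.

ΣF_x = 0: O_x = 0.
ΣF_y = 0: O_y − 15 = 0 → O_y = 15.00 kip.
ΣM about O: M_O − 15·5.3 + 39.4 = 0 → M_O = 40.10 kip·ft.

O_x = 0, O_y = 15.00 kip, M_O = 40.10 kip·ft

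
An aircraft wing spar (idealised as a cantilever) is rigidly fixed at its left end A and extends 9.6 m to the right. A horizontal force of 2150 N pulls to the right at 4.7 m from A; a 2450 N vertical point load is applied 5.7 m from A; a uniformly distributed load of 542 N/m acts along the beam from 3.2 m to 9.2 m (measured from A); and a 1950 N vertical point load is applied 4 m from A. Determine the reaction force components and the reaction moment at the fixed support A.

A_x = -2150 N, A_y = 7652 N, M_A = 41930 N·m

Resultant of the distributed load: 542 × 6 = 3252 N at 6.2 m from A.
ΣF_x = 0: A_x + 2150 = 0 → A_x = -2150 N.
ΣF_y = 0: A_y − 2450 − 542·6 − 1950 = 0 → A_y = 7652 N.
ΣM about A: M_A − 2450·5.7 − (542·6)·6.2 − 1950·4 = 0 → M_A = 41930 N·m.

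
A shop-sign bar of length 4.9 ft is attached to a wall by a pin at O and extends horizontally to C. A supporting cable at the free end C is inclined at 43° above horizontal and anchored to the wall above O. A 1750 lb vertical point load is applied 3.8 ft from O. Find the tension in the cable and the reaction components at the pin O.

ΣM about O: T·sin43°·4.9 − 1750·3.8 = 0 → T = 6650/(4.9·0.681998) = 1989.95 ≈ 1990 lb.
ΣF_x = 0: O_x − T·cos43° = 0 → O_x = 1989.95 × 0.731354 = 1455 lb.
ΣF_y = 0: O_y + T·sin43° − 1750 = 0 → O_y = 1750 − 1989.95 × 0.681998 = 392.9 lb.

T = 1990 lb, O_x = 1455 lb, O_y = 392.9 lb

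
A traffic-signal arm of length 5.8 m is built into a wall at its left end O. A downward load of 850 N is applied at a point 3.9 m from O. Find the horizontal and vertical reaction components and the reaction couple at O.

O_x = 0, O_y = 850.0 N, M_O = 3315 N·m

ΣF_x = 0: O_x = 0.
ΣF_y = 0: O_y − 850 = 0 → O_y = 850.0 N.
ΣM about O: M_O − 850·3.9 = 0 → M_O = 3315 N·m.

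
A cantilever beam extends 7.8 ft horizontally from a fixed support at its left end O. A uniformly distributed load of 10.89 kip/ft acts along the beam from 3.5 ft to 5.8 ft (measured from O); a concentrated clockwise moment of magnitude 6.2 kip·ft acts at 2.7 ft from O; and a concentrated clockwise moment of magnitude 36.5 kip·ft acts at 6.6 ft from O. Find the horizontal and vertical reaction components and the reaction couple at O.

O_x = 0, O_y = 25.05 kip, M_O = 159.2 kip·ft

Resultant of the distributed load: 10.89 × 2.3 = 25.047 kip at 4.65 ft from O.
ΣF_x = 0: O_x = 0.
ΣF_y = 0: O_y − 10.89·2.3 = 0 → O_y = 25.05 kip.
ΣM about O: M_O − (10.89·2.3)·4.65 − 6.2 − 36.5 = 0 → M_O = 159.2 kip·ft.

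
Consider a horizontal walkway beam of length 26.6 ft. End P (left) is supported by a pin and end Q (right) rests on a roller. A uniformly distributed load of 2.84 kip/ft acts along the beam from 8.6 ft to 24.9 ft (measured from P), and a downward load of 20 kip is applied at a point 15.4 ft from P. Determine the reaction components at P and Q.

P_x = 0, P_y = 25.56 kip, Q_y = 40.73 kip

Resultant of the distributed load: 2.84 × 16.3 = 46.292 kip at 16.75 ft from P.
ΣM about P: Q_y·26.6 − (2.84·16.3)·16.75 − 20·15.4 = 0 → Q_y = 1083.391/26.6 = 40.729 ≈ 40.73 kip.
ΣF_y = 0: P_y + 40.729 − 2.84·16.3 − 20 = 0 → P_y = 25.56 kip.
ΣF_x = 0: no horizontal applied forces, so P_x = 0.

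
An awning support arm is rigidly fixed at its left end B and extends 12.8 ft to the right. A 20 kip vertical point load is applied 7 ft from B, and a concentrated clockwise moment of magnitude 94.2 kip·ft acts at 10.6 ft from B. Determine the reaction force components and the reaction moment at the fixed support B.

ΣF_x = 0: B_x = 0.
ΣF_y = 0: B_y − 20 = 0 → B_y = 20.00 kip.
ΣM about B: M_B − 20·7 − 94.2 = 0 → M_B = 234.2 kip·ft.

B_x = 0, B_y = 20.00 kip, M_B = 234.2 kip·ft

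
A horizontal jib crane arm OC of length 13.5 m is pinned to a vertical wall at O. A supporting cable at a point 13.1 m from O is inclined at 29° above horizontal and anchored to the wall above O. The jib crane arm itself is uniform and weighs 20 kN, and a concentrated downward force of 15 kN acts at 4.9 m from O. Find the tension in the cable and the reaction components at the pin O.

ΣM about O: T·sin29°·13.1 − 20·6.75 − 15·4.9 = 0 → T = 208.5/(13.1·0.48481) = 32.8294 ≈ 32.83 kN.
ΣF_x = 0: O_x − T·cos29° = 0 → O_x = 32.8294 × 0.87462 = 28.71 kN.
ΣF_y = 0: O_y + T·sin29° − 20 − 15 = 0 → O_y = 35 − 32.8294 × 0.48481 = 19.08 kN.

T = 32.83 kN, O_x = 28.71 kN, O_y = 19.08 kN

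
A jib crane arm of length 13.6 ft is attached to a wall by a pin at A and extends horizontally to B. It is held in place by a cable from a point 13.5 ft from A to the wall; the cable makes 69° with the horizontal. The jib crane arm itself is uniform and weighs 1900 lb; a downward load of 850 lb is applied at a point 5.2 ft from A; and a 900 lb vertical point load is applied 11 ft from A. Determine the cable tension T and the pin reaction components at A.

ΣM about A: T·sin69°·13.5 − 1900·6.8 − 850·5.2 − 900·11 = 0 → T = 27240/(13.5·0.93358) = 2161.33 ≈ 2161 lb.
ΣF_x = 0: A_x − T·cos69° = 0 → A_x = 2161.33 × 0.358368 = 774.6 lb.
ΣF_y = 0: A_y + T·sin69° − 1900 − 850 − 900 = 0 → A_y = 3650 − 2161.33 × 0.93358 = 1632 lb.

T = 2161 lb, A_x = 774.6 lb, A_y = 1632 lb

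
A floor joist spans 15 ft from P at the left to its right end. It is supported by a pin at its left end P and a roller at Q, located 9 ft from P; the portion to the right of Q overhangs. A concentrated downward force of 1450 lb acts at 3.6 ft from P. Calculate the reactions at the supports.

Moments about P: Q_y·9 − 1450·3.6 = 0 → Q_y = 5220/9 = 580.0 lb.
ΣF_y = 0: P_y + 580 − 1450 = 0 → P_y = 870.0 lb.
ΣF_x = 0: no horizontal applied forces, so P_x = 0.

P_x = 0, P_y = 870.0 lb, Q_y = 580.0 lb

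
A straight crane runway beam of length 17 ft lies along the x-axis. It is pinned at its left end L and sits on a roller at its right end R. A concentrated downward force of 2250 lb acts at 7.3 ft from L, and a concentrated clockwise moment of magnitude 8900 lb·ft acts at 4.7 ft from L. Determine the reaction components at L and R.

Moments about L: R_y·17 − 2250·7.3 − 8900 = 0 → R_y = 25325/17 = 1489.71 ≈ 1490 lb.
ΣF_y = 0: L_y + 1489.71 − 2250 = 0 → L_y = 760.3 lb.
ΣF_x = 0: no horizontal applied forces, so L_x = 0.

L_x = 0, L_y = 760.3 lb, R_y = 1490 lb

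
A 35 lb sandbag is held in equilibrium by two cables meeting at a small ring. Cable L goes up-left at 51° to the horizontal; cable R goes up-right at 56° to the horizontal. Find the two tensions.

ΣF_x = 0: −T_L·cos51° + T_R·cos56° = 0 → T_R = 1.12541·T_L.
ΣF_y = 0: T_L·sin51° + T_R·sin56° = 35.
Substitute: T_L·(0.777146 + 1.12541·0.829038) = 35 → T_L = 20.466 ≈ 20.47 lb.
Then T_R = 1.12541 × 20.466 = 23.03 lb.

T_L = 20.47 lb, T_R = 23.03 lb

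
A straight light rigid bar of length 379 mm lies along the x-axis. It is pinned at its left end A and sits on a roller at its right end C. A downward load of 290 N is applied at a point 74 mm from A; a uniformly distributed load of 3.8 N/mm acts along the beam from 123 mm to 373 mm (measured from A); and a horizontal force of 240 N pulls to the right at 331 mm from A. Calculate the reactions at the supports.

Resultant of the distributed load: 3.8 × 250 = 950 N at 248 mm from A.
ΣM about A: C_y·379 − 290·74 − (3.8·250)·248 = 0 → C_y = 257060/379 = 678.259 ≈ 678.3 N.
ΣF_y = 0: A_y + 678.259 − 290 − 3.8·250 = 0 → A_y = 561.7 N.
ΣF_x = 0: A_x + 240 = 0 → A_x = -240.0 N.

A_x = -240.0 N, A_y = 561.7 N, C_y = 678.3 N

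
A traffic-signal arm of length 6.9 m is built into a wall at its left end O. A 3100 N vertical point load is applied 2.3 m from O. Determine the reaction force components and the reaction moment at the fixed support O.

O_x = 0, O_y = 3100 N, M_O = 7130 N·m

ΣF_x = 0: O_x = 0.
ΣF_y = 0: O_y − 3100 = 0 → O_y = 3100 N.
ΣM about O: M_O − 3100·2.3 = 0 → M_O = 7130 N·m.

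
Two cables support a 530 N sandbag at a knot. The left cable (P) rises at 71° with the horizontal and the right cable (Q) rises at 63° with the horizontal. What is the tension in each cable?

T_P = 334.5 N, T_Q = 239.9 N

ΣF_x = 0: −T_P·cos71° + T_Q·cos63° = 0 → T_Q = 0.717125·T_P.
ΣF_y = 0: T_P·sin71° + T_Q·sin63° = 530.
Substitute: T_P·(0.945519 + 0.717125·0.891007) = 530 → T_P = 334.494 ≈ 334.5 N.
Then T_Q = 0.717125 × 334.494 = 239.9 N.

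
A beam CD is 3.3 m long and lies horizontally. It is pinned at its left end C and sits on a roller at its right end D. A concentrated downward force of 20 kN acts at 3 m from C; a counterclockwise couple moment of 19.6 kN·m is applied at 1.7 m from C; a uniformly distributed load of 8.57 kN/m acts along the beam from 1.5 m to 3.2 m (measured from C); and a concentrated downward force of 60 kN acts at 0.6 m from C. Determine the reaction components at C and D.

Resultant of the distributed load: 8.57 × 1.7 = 14.569 kN at 2.35 m from C.
Taking moments about C: D_y·3.3 − 20·3 + 19.6 − (8.57·1.7)·2.35 − 60·0.6 = 0 → D_y = 110.63715/3.3 = 33.5264 ≈ 33.53 kN.
ΣF_y = 0: C_y + 33.5264 − 20 − 8.57·1.7 − 60 = 0 → C_y = 61.04 kN.
ΣF_x = 0: no horizontal applied forces, so C_x = 0.

C_x = 0, C_y = 61.04 kN, D_y = 33.53 kN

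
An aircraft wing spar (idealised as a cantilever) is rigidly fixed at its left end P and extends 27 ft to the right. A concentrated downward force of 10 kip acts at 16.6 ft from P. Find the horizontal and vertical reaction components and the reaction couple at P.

ΣF_x = 0: P_x = 0.
ΣF_y = 0: P_y − 10 = 0 → P_y = 10.00 kip.
ΣM about P: M_P − 10·16.6 = 0 → M_P = 166.0 kip·ft.

P_x = 0, P_y = 10.00 kip, M_P = 166.0 kip·ft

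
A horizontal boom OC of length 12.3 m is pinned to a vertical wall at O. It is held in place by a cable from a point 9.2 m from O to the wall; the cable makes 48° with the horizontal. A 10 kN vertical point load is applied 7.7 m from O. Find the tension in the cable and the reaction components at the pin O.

T = 11.26 kN, O_x = 7.536 kN, O_y = 1.630 kN

ΣM about O: T·sin48°·9.2 − 10·7.7 = 0 → T = 77/(9.2·0.743145) = 11.2624 ≈ 11.26 kN.
ΣF_x = 0: O_x − T·cos48° = 0 → O_x = 11.2624 × 0.669131 = 7.536 kN.
ΣF_y = 0: O_y + T·sin48° − 10 = 0 → O_y = 10 − 11.2624 × 0.743145 = 1.630 kN.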